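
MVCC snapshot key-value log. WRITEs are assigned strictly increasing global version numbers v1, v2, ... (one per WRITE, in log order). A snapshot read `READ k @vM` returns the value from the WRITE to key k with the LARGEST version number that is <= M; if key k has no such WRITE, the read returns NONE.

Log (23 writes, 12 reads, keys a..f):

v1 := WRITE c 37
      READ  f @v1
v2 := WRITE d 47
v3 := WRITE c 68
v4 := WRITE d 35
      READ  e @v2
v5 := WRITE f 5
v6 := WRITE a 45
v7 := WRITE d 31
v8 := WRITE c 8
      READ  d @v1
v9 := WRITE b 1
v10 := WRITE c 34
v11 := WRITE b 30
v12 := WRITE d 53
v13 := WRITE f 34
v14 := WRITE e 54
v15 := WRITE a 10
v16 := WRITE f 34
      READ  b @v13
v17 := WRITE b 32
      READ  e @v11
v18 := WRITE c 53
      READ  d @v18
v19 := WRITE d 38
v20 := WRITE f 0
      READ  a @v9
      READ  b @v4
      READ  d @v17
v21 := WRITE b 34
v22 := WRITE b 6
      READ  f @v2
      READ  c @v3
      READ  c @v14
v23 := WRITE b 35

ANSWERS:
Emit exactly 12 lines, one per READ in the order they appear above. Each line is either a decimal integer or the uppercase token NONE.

v1: WRITE c=37  (c history now [(1, 37)])
READ f @v1: history=[] -> no version <= 1 -> NONE
v2: WRITE d=47  (d history now [(2, 47)])
v3: WRITE c=68  (c history now [(1, 37), (3, 68)])
v4: WRITE d=35  (d history now [(2, 47), (4, 35)])
READ e @v2: history=[] -> no version <= 2 -> NONE
v5: WRITE f=5  (f history now [(5, 5)])
v6: WRITE a=45  (a history now [(6, 45)])
v7: WRITE d=31  (d history now [(2, 47), (4, 35), (7, 31)])
v8: WRITE c=8  (c history now [(1, 37), (3, 68), (8, 8)])
READ d @v1: history=[(2, 47), (4, 35), (7, 31)] -> no version <= 1 -> NONE
v9: WRITE b=1  (b history now [(9, 1)])
v10: WRITE c=34  (c history now [(1, 37), (3, 68), (8, 8), (10, 34)])
v11: WRITE b=30  (b history now [(9, 1), (11, 30)])
v12: WRITE d=53  (d history now [(2, 47), (4, 35), (7, 31), (12, 53)])
v13: WRITE f=34  (f history now [(5, 5), (13, 34)])
v14: WRITE e=54  (e history now [(14, 54)])
v15: WRITE a=10  (a history now [(6, 45), (15, 10)])
v16: WRITE f=34  (f history now [(5, 5), (13, 34), (16, 34)])
READ b @v13: history=[(9, 1), (11, 30)] -> pick v11 -> 30
v17: WRITE b=32  (b history now [(9, 1), (11, 30), (17, 32)])
READ e @v11: history=[(14, 54)] -> no version <= 11 -> NONE
v18: WRITE c=53  (c history now [(1, 37), (3, 68), (8, 8), (10, 34), (18, 53)])
READ d @v18: history=[(2, 47), (4, 35), (7, 31), (12, 53)] -> pick v12 -> 53
v19: WRITE d=38  (d history now [(2, 47), (4, 35), (7, 31), (12, 53), (19, 38)])
v20: WRITE f=0  (f history now [(5, 5), (13, 34), (16, 34), (20, 0)])
READ a @v9: history=[(6, 45), (15, 10)] -> pick v6 -> 45
READ b @v4: history=[(9, 1), (11, 30), (17, 32)] -> no version <= 4 -> NONE
READ d @v17: history=[(2, 47), (4, 35), (7, 31), (12, 53), (19, 38)] -> pick v12 -> 53
v21: WRITE b=34  (b history now [(9, 1), (11, 30), (17, 32), (21, 34)])
v22: WRITE b=6  (b history now [(9, 1), (11, 30), (17, 32), (21, 34), (22, 6)])
READ f @v2: history=[(5, 5), (13, 34), (16, 34), (20, 0)] -> no version <= 2 -> NONE
READ c @v3: history=[(1, 37), (3, 68), (8, 8), (10, 34), (18, 53)] -> pick v3 -> 68
READ c @v14: history=[(1, 37), (3, 68), (8, 8), (10, 34), (18, 53)] -> pick v10 -> 34
v23: WRITE b=35  (b history now [(9, 1), (11, 30), (17, 32), (21, 34), (22, 6), (23, 35)])

Answer: NONE
NONE
NONE
30
NONE
53
45
NONE
53
NONE
68
34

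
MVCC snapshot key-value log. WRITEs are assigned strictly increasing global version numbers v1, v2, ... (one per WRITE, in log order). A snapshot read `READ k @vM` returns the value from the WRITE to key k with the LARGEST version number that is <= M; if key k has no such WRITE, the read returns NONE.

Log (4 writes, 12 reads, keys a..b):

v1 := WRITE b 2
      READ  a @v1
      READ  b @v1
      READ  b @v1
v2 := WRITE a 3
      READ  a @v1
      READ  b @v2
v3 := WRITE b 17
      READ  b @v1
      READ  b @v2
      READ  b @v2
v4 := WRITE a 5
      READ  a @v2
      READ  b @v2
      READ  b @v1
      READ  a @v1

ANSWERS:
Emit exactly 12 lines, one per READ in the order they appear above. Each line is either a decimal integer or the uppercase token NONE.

v1: WRITE b=2  (b history now [(1, 2)])
READ a @v1: history=[] -> no version <= 1 -> NONE
READ b @v1: history=[(1, 2)] -> pick v1 -> 2
READ b @v1: history=[(1, 2)] -> pick v1 -> 2
v2: WRITE a=3  (a history now [(2, 3)])
READ a @v1: history=[(2, 3)] -> no version <= 1 -> NONE
READ b @v2: history=[(1, 2)] -> pick v1 -> 2
v3: WRITE b=17  (b history now [(1, 2), (3, 17)])
READ b @v1: history=[(1, 2), (3, 17)] -> pick v1 -> 2
READ b @v2: history=[(1, 2), (3, 17)] -> pick v1 -> 2
READ b @v2: history=[(1, 2), (3, 17)] -> pick v1 -> 2
v4: WRITE a=5  (a history now [(2, 3), (4, 5)])
READ a @v2: history=[(2, 3), (4, 5)] -> pick v2 -> 3
READ b @v2: history=[(1, 2), (3, 17)] -> pick v1 -> 2
READ b @v1: history=[(1, 2), (3, 17)] -> pick v1 -> 2
READ a @v1: history=[(2, 3), (4, 5)] -> no version <= 1 -> NONE

Answer: NONE
2
2
NONE
2
2
2
2
3
2
2
NONE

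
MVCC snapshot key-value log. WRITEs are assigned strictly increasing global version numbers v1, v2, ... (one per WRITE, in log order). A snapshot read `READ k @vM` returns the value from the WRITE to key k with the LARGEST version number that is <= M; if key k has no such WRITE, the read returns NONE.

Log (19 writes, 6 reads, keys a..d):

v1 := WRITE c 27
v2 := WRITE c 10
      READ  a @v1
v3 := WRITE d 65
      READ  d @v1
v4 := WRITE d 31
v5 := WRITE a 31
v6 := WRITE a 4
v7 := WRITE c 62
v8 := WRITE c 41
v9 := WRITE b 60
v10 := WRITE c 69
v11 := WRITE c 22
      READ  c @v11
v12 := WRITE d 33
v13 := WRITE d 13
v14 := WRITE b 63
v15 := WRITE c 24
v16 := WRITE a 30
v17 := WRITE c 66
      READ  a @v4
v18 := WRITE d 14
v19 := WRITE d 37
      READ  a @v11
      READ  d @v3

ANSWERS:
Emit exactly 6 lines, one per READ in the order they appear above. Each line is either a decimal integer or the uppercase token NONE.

v1: WRITE c=27  (c history now [(1, 27)])
v2: WRITE c=10  (c history now [(1, 27), (2, 10)])
READ a @v1: history=[] -> no version <= 1 -> NONE
v3: WRITE d=65  (d history now [(3, 65)])
READ d @v1: history=[(3, 65)] -> no version <= 1 -> NONE
v4: WRITE d=31  (d history now [(3, 65), (4, 31)])
v5: WRITE a=31  (a history now [(5, 31)])
v6: WRITE a=4  (a history now [(5, 31), (6, 4)])
v7: WRITE c=62  (c history now [(1, 27), (2, 10), (7, 62)])
v8: WRITE c=41  (c history now [(1, 27), (2, 10), (7, 62), (8, 41)])
v9: WRITE b=60  (b history now [(9, 60)])
v10: WRITE c=69  (c history now [(1, 27), (2, 10), (7, 62), (8, 41), (10, 69)])
v11: WRITE c=22  (c history now [(1, 27), (2, 10), (7, 62), (8, 41), (10, 69), (11, 22)])
READ c @v11: history=[(1, 27), (2, 10), (7, 62), (8, 41), (10, 69), (11, 22)] -> pick v11 -> 22
v12: WRITE d=33  (d history now [(3, 65), (4, 31), (12, 33)])
v13: WRITE d=13  (d history now [(3, 65), (4, 31), (12, 33), (13, 13)])
v14: WRITE b=63  (b history now [(9, 60), (14, 63)])
v15: WRITE c=24  (c history now [(1, 27), (2, 10), (7, 62), (8, 41), (10, 69), (11, 22), (15, 24)])
v16: WRITE a=30  (a history now [(5, 31), (6, 4), (16, 30)])
v17: WRITE c=66  (c history now [(1, 27), (2, 10), (7, 62), (8, 41), (10, 69), (11, 22), (15, 24), (17, 66)])
READ a @v4: history=[(5, 31), (6, 4), (16, 30)] -> no version <= 4 -> NONE
v18: WRITE d=14  (d history now [(3, 65), (4, 31), (12, 33), (13, 13), (18, 14)])
v19: WRITE d=37  (d history now [(3, 65), (4, 31), (12, 33), (13, 13), (18, 14), (19, 37)])
READ a @v11: history=[(5, 31), (6, 4), (16, 30)] -> pick v6 -> 4
READ d @v3: history=[(3, 65), (4, 31), (12, 33), (13, 13), (18, 14), (19, 37)] -> pick v3 -> 65

Answer: NONE
NONE
22
NONE
4
65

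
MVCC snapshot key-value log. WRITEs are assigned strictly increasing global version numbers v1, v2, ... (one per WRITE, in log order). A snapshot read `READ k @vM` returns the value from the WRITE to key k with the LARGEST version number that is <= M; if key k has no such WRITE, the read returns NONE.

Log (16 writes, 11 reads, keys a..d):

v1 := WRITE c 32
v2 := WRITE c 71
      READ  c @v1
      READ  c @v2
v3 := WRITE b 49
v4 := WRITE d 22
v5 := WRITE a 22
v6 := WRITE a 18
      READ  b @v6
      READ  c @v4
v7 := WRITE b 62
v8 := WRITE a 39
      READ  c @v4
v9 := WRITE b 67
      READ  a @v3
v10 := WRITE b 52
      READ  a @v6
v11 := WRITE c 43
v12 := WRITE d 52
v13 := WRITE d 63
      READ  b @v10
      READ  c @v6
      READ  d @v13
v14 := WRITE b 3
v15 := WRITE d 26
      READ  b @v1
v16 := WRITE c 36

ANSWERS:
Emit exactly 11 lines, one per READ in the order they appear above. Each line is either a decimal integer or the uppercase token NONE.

v1: WRITE c=32  (c history now [(1, 32)])
v2: WRITE c=71  (c history now [(1, 32), (2, 71)])
READ c @v1: history=[(1, 32), (2, 71)] -> pick v1 -> 32
READ c @v2: history=[(1, 32), (2, 71)] -> pick v2 -> 71
v3: WRITE b=49  (b history now [(3, 49)])
v4: WRITE d=22  (d history now [(4, 22)])
v5: WRITE a=22  (a history now [(5, 22)])
v6: WRITE a=18  (a history now [(5, 22), (6, 18)])
READ b @v6: history=[(3, 49)] -> pick v3 -> 49
READ c @v4: history=[(1, 32), (2, 71)] -> pick v2 -> 71
v7: WRITE b=62  (b history now [(3, 49), (7, 62)])
v8: WRITE a=39  (a history now [(5, 22), (6, 18), (8, 39)])
READ c @v4: history=[(1, 32), (2, 71)] -> pick v2 -> 71
v9: WRITE b=67  (b history now [(3, 49), (7, 62), (9, 67)])
READ a @v3: history=[(5, 22), (6, 18), (8, 39)] -> no version <= 3 -> NONE
v10: WRITE b=52  (b history now [(3, 49), (7, 62), (9, 67), (10, 52)])
READ a @v6: history=[(5, 22), (6, 18), (8, 39)] -> pick v6 -> 18
v11: WRITE c=43  (c history now [(1, 32), (2, 71), (11, 43)])
v12: WRITE d=52  (d history now [(4, 22), (12, 52)])
v13: WRITE d=63  (d history now [(4, 22), (12, 52), (13, 63)])
READ b @v10: history=[(3, 49), (7, 62), (9, 67), (10, 52)] -> pick v10 -> 52
READ c @v6: history=[(1, 32), (2, 71), (11, 43)] -> pick v2 -> 71
READ d @v13: history=[(4, 22), (12, 52), (13, 63)] -> pick v13 -> 63
v14: WRITE b=3  (b history now [(3, 49), (7, 62), (9, 67), (10, 52), (14, 3)])
v15: WRITE d=26  (d history now [(4, 22), (12, 52), (13, 63), (15, 26)])
READ b @v1: history=[(3, 49), (7, 62), (9, 67), (10, 52), (14, 3)] -> no version <= 1 -> NONE
v16: WRITE c=36  (c history now [(1, 32), (2, 71), (11, 43), (16, 36)])

Answer: 32
71
49
71
71
NONE
18
52
71
63
NONE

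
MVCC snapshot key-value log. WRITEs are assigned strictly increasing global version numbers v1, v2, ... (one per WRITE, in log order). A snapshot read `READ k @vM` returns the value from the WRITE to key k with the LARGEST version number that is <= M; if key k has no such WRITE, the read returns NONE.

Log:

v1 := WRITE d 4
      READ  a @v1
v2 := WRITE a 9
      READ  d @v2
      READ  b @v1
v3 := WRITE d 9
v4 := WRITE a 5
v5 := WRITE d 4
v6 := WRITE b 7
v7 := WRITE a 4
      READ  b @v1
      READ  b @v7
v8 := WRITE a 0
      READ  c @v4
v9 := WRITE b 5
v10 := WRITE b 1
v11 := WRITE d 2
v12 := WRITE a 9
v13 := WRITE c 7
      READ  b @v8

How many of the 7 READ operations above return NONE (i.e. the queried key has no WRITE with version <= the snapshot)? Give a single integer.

v1: WRITE d=4  (d history now [(1, 4)])
READ a @v1: history=[] -> no version <= 1 -> NONE
v2: WRITE a=9  (a history now [(2, 9)])
READ d @v2: history=[(1, 4)] -> pick v1 -> 4
READ b @v1: history=[] -> no version <= 1 -> NONE
v3: WRITE d=9  (d history now [(1, 4), (3, 9)])
v4: WRITE a=5  (a history now [(2, 9), (4, 5)])
v5: WRITE d=4  (d history now [(1, 4), (3, 9), (5, 4)])
v6: WRITE b=7  (b history now [(6, 7)])
v7: WRITE a=4  (a history now [(2, 9), (4, 5), (7, 4)])
READ b @v1: history=[(6, 7)] -> no version <= 1 -> NONE
READ b @v7: history=[(6, 7)] -> pick v6 -> 7
v8: WRITE a=0  (a history now [(2, 9), (4, 5), (7, 4), (8, 0)])
READ c @v4: history=[] -> no version <= 4 -> NONE
v9: WRITE b=5  (b history now [(6, 7), (9, 5)])
v10: WRITE b=1  (b history now [(6, 7), (9, 5), (10, 1)])
v11: WRITE d=2  (d history now [(1, 4), (3, 9), (5, 4), (11, 2)])
v12: WRITE a=9  (a history now [(2, 9), (4, 5), (7, 4), (8, 0), (12, 9)])
v13: WRITE c=7  (c history now [(13, 7)])
READ b @v8: history=[(6, 7), (9, 5), (10, 1)] -> pick v6 -> 7
Read results in order: ['NONE', '4', 'NONE', 'NONE', '7', 'NONE', '7']
NONE count = 4

Answer: 4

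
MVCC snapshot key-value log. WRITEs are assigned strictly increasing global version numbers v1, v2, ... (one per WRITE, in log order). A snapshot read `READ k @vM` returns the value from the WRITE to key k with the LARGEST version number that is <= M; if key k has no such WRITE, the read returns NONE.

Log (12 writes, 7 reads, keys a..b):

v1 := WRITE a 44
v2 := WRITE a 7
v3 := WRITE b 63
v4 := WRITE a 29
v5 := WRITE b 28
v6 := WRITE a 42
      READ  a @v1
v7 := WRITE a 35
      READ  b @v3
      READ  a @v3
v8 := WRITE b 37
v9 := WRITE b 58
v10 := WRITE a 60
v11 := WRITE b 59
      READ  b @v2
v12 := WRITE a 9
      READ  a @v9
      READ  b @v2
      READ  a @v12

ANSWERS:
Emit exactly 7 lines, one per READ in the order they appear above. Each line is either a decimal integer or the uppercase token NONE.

v1: WRITE a=44  (a history now [(1, 44)])
v2: WRITE a=7  (a history now [(1, 44), (2, 7)])
v3: WRITE b=63  (b history now [(3, 63)])
v4: WRITE a=29  (a history now [(1, 44), (2, 7), (4, 29)])
v5: WRITE b=28  (b history now [(3, 63), (5, 28)])
v6: WRITE a=42  (a history now [(1, 44), (2, 7), (4, 29), (6, 42)])
READ a @v1: history=[(1, 44), (2, 7), (4, 29), (6, 42)] -> pick v1 -> 44
v7: WRITE a=35  (a history now [(1, 44), (2, 7), (4, 29), (6, 42), (7, 35)])
READ b @v3: history=[(3, 63), (5, 28)] -> pick v3 -> 63
READ a @v3: history=[(1, 44), (2, 7), (4, 29), (6, 42), (7, 35)] -> pick v2 -> 7
v8: WRITE b=37  (b history now [(3, 63), (5, 28), (8, 37)])
v9: WRITE b=58  (b history now [(3, 63), (5, 28), (8, 37), (9, 58)])
v10: WRITE a=60  (a history now [(1, 44), (2, 7), (4, 29), (6, 42), (7, 35), (10, 60)])
v11: WRITE b=59  (b history now [(3, 63), (5, 28), (8, 37), (9, 58), (11, 59)])
READ b @v2: history=[(3, 63), (5, 28), (8, 37), (9, 58), (11, 59)] -> no version <= 2 -> NONE
v12: WRITE a=9  (a history now [(1, 44), (2, 7), (4, 29), (6, 42), (7, 35), (10, 60), (12, 9)])
READ a @v9: history=[(1, 44), (2, 7), (4, 29), (6, 42), (7, 35), (10, 60), (12, 9)] -> pick v7 -> 35
READ b @v2: history=[(3, 63), (5, 28), (8, 37), (9, 58), (11, 59)] -> no version <= 2 -> NONE
READ a @v12: history=[(1, 44), (2, 7), (4, 29), (6, 42), (7, 35), (10, 60), (12, 9)] -> pick v12 -> 9

Answer: 44
63
7
NONE
35
NONE
9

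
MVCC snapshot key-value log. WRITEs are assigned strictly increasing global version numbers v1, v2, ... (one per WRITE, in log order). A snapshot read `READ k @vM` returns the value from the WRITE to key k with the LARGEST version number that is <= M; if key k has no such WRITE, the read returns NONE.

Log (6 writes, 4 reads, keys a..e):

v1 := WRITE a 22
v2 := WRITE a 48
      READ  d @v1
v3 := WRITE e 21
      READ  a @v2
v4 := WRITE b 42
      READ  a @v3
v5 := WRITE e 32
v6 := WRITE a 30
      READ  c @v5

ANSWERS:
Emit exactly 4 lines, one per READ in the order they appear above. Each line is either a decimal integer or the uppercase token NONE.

Answer: NONE
48
48
NONE

Derivation:
v1: WRITE a=22  (a history now [(1, 22)])
v2: WRITE a=48  (a history now [(1, 22), (2, 48)])
READ d @v1: history=[] -> no version <= 1 -> NONE
v3: WRITE e=21  (e history now [(3, 21)])
READ a @v2: history=[(1, 22), (2, 48)] -> pick v2 -> 48
v4: WRITE b=42  (b history now [(4, 42)])
READ a @v3: history=[(1, 22), (2, 48)] -> pick v2 -> 48
v5: WRITE e=32  (e history now [(3, 21), (5, 32)])
v6: WRITE a=30  (a history now [(1, 22), (2, 48), (6, 30)])
READ c @v5: history=[] -> no version <= 5 -> NONE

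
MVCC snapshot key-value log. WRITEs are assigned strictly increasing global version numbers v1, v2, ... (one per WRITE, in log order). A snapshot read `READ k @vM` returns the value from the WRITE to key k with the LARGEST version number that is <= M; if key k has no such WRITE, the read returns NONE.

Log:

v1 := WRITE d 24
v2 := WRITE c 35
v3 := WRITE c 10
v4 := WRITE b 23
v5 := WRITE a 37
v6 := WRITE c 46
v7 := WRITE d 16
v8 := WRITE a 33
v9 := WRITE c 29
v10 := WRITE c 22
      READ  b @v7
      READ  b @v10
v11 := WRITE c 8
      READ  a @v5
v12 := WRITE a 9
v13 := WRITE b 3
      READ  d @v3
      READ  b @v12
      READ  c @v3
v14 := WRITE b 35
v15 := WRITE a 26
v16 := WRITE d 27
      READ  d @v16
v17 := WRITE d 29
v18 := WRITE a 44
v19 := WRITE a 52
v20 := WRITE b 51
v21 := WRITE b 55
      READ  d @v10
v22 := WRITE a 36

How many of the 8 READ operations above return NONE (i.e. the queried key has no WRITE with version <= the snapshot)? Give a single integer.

Answer: 0

Derivation:
v1: WRITE d=24  (d history now [(1, 24)])
v2: WRITE c=35  (c history now [(2, 35)])
v3: WRITE c=10  (c history now [(2, 35), (3, 10)])
v4: WRITE b=23  (b history now [(4, 23)])
v5: WRITE a=37  (a history now [(5, 37)])
v6: WRITE c=46  (c history now [(2, 35), (3, 10), (6, 46)])
v7: WRITE d=16  (d history now [(1, 24), (7, 16)])
v8: WRITE a=33  (a history now [(5, 37), (8, 33)])
v9: WRITE c=29  (c history now [(2, 35), (3, 10), (6, 46), (9, 29)])
v10: WRITE c=22  (c history now [(2, 35), (3, 10), (6, 46), (9, 29), (10, 22)])
READ b @v7: history=[(4, 23)] -> pick v4 -> 23
READ b @v10: history=[(4, 23)] -> pick v4 -> 23
v11: WRITE c=8  (c history now [(2, 35), (3, 10), (6, 46), (9, 29), (10, 22), (11, 8)])
READ a @v5: history=[(5, 37), (8, 33)] -> pick v5 -> 37
v12: WRITE a=9  (a history now [(5, 37), (8, 33), (12, 9)])
v13: WRITE b=3  (b history now [(4, 23), (13, 3)])
READ d @v3: history=[(1, 24), (7, 16)] -> pick v1 -> 24
READ b @v12: history=[(4, 23), (13, 3)] -> pick v4 -> 23
READ c @v3: history=[(2, 35), (3, 10), (6, 46), (9, 29), (10, 22), (11, 8)] -> pick v3 -> 10
v14: WRITE b=35  (b history now [(4, 23), (13, 3), (14, 35)])
v15: WRITE a=26  (a history now [(5, 37), (8, 33), (12, 9), (15, 26)])
v16: WRITE d=27  (d history now [(1, 24), (7, 16), (16, 27)])
READ d @v16: history=[(1, 24), (7, 16), (16, 27)] -> pick v16 -> 27
v17: WRITE d=29  (d history now [(1, 24), (7, 16), (16, 27), (17, 29)])
v18: WRITE a=44  (a history now [(5, 37), (8, 33), (12, 9), (15, 26), (18, 44)])
v19: WRITE a=52  (a history now [(5, 37), (8, 33), (12, 9), (15, 26), (18, 44), (19, 52)])
v20: WRITE b=51  (b history now [(4, 23), (13, 3), (14, 35), (20, 51)])
v21: WRITE b=55  (b history now [(4, 23), (13, 3), (14, 35), (20, 51), (21, 55)])
READ d @v10: history=[(1, 24), (7, 16), (16, 27), (17, 29)] -> pick v7 -> 16
v22: WRITE a=36  (a history now [(5, 37), (8, 33), (12, 9), (15, 26), (18, 44), (19, 52), (22, 36)])
Read results in order: ['23', '23', '37', '24', '23', '10', '27', '16']
NONE count = 0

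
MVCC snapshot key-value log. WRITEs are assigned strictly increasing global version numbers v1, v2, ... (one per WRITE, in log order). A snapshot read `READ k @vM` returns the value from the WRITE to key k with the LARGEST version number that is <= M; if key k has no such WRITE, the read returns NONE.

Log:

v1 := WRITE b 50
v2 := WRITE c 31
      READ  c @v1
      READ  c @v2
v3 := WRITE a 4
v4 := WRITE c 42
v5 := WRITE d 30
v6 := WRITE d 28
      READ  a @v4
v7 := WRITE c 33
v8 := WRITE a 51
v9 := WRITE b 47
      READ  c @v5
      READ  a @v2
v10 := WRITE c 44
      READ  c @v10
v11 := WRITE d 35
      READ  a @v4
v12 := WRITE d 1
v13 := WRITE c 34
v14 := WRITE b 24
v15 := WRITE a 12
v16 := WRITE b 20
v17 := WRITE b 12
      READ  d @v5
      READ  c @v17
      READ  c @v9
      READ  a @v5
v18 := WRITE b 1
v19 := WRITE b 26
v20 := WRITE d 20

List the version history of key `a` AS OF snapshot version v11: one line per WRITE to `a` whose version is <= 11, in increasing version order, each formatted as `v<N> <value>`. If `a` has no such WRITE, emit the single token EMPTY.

Answer: v3 4
v8 51

Derivation:
Scan writes for key=a with version <= 11:
  v1 WRITE b 50 -> skip
  v2 WRITE c 31 -> skip
  v3 WRITE a 4 -> keep
  v4 WRITE c 42 -> skip
  v5 WRITE d 30 -> skip
  v6 WRITE d 28 -> skip
  v7 WRITE c 33 -> skip
  v8 WRITE a 51 -> keep
  v9 WRITE b 47 -> skip
  v10 WRITE c 44 -> skip
  v11 WRITE d 35 -> skip
  v12 WRITE d 1 -> skip
  v13 WRITE c 34 -> skip
  v14 WRITE b 24 -> skip
  v15 WRITE a 12 -> drop (> snap)
  v16 WRITE b 20 -> skip
  v17 WRITE b 12 -> skip
  v18 WRITE b 1 -> skip
  v19 WRITE b 26 -> skip
  v20 WRITE d 20 -> skip
Collected: [(3, 4), (8, 51)]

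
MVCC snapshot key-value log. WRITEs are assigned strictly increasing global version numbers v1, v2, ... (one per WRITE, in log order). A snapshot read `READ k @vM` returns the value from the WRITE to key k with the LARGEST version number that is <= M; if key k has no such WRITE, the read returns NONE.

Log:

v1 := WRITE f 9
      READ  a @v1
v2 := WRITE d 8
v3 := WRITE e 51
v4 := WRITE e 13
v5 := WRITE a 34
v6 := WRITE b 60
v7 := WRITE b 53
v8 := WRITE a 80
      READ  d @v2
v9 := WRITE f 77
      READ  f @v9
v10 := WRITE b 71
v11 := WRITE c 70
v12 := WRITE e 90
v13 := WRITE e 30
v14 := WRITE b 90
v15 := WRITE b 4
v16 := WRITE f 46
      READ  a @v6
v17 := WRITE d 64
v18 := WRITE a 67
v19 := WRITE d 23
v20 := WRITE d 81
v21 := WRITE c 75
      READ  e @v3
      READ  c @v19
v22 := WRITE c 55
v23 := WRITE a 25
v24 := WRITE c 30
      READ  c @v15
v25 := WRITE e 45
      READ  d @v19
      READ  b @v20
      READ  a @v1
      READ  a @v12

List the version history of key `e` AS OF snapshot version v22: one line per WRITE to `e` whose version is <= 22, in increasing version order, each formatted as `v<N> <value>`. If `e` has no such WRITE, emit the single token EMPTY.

Scan writes for key=e with version <= 22:
  v1 WRITE f 9 -> skip
  v2 WRITE d 8 -> skip
  v3 WRITE e 51 -> keep
  v4 WRITE e 13 -> keep
  v5 WRITE a 34 -> skip
  v6 WRITE b 60 -> skip
  v7 WRITE b 53 -> skip
  v8 WRITE a 80 -> skip
  v9 WRITE f 77 -> skip
  v10 WRITE b 71 -> skip
  v11 WRITE c 70 -> skip
  v12 WRITE e 90 -> keep
  v13 WRITE e 30 -> keep
  v14 WRITE b 90 -> skip
  v15 WRITE b 4 -> skip
  v16 WRITE f 46 -> skip
  v17 WRITE d 64 -> skip
  v18 WRITE a 67 -> skip
  v19 WRITE d 23 -> skip
  v20 WRITE d 81 -> skip
  v21 WRITE c 75 -> skip
  v22 WRITE c 55 -> skip
  v23 WRITE a 25 -> skip
  v24 WRITE c 30 -> skip
  v25 WRITE e 45 -> drop (> snap)
Collected: [(3, 51), (4, 13), (12, 90), (13, 30)]

Answer: v3 51
v4 13
v12 90
v13 30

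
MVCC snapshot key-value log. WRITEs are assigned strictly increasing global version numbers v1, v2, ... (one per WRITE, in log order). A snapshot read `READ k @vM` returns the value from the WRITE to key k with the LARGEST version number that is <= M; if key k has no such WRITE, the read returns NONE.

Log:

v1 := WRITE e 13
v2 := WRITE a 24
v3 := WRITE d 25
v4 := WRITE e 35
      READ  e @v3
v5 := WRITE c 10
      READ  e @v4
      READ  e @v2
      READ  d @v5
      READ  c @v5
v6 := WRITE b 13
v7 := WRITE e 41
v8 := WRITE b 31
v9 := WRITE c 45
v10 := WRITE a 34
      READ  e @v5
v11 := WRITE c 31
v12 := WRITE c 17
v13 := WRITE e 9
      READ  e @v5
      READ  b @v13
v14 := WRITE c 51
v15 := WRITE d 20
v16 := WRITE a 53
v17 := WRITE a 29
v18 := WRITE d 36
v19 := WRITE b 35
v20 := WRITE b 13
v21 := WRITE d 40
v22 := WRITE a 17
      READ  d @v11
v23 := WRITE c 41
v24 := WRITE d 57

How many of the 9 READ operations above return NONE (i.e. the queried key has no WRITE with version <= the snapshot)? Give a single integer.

Answer: 0

Derivation:
v1: WRITE e=13  (e history now [(1, 13)])
v2: WRITE a=24  (a history now [(2, 24)])
v3: WRITE d=25  (d history now [(3, 25)])
v4: WRITE e=35  (e history now [(1, 13), (4, 35)])
READ e @v3: history=[(1, 13), (4, 35)] -> pick v1 -> 13
v5: WRITE c=10  (c history now [(5, 10)])
READ e @v4: history=[(1, 13), (4, 35)] -> pick v4 -> 35
READ e @v2: history=[(1, 13), (4, 35)] -> pick v1 -> 13
READ d @v5: history=[(3, 25)] -> pick v3 -> 25
READ c @v5: history=[(5, 10)] -> pick v5 -> 10
v6: WRITE b=13  (b history now [(6, 13)])
v7: WRITE e=41  (e history now [(1, 13), (4, 35), (7, 41)])
v8: WRITE b=31  (b history now [(6, 13), (8, 31)])
v9: WRITE c=45  (c history now [(5, 10), (9, 45)])
v10: WRITE a=34  (a history now [(2, 24), (10, 34)])
READ e @v5: history=[(1, 13), (4, 35), (7, 41)] -> pick v4 -> 35
v11: WRITE c=31  (c history now [(5, 10), (9, 45), (11, 31)])
v12: WRITE c=17  (c history now [(5, 10), (9, 45), (11, 31), (12, 17)])
v13: WRITE e=9  (e history now [(1, 13), (4, 35), (7, 41), (13, 9)])
READ e @v5: history=[(1, 13), (4, 35), (7, 41), (13, 9)] -> pick v4 -> 35
READ b @v13: history=[(6, 13), (8, 31)] -> pick v8 -> 31
v14: WRITE c=51  (c history now [(5, 10), (9, 45), (11, 31), (12, 17), (14, 51)])
v15: WRITE d=20  (d history now [(3, 25), (15, 20)])
v16: WRITE a=53  (a history now [(2, 24), (10, 34), (16, 53)])
v17: WRITE a=29  (a history now [(2, 24), (10, 34), (16, 53), (17, 29)])
v18: WRITE d=36  (d history now [(3, 25), (15, 20), (18, 36)])
v19: WRITE b=35  (b history now [(6, 13), (8, 31), (19, 35)])
v20: WRITE b=13  (b history now [(6, 13), (8, 31), (19, 35), (20, 13)])
v21: WRITE d=40  (d history now [(3, 25), (15, 20), (18, 36), (21, 40)])
v22: WRITE a=17  (a history now [(2, 24), (10, 34), (16, 53), (17, 29), (22, 17)])
READ d @v11: history=[(3, 25), (15, 20), (18, 36), (21, 40)] -> pick v3 -> 25
v23: WRITE c=41  (c history now [(5, 10), (9, 45), (11, 31), (12, 17), (14, 51), (23, 41)])
v24: WRITE d=57  (d history now [(3, 25), (15, 20), (18, 36), (21, 40), (24, 57)])
Read results in order: ['13', '35', '13', '25', '10', '35', '35', '31', '25']
NONE count = 0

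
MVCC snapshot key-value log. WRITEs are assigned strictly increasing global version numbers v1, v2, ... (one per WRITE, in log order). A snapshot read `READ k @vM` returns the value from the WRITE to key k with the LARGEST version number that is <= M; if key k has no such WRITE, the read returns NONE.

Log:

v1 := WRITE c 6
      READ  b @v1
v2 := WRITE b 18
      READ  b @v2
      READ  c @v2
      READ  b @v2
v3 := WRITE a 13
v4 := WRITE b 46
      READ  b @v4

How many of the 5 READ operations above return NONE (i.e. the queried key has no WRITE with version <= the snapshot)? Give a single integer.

Answer: 1

Derivation:
v1: WRITE c=6  (c history now [(1, 6)])
READ b @v1: history=[] -> no version <= 1 -> NONE
v2: WRITE b=18  (b history now [(2, 18)])
READ b @v2: history=[(2, 18)] -> pick v2 -> 18
READ c @v2: history=[(1, 6)] -> pick v1 -> 6
READ b @v2: history=[(2, 18)] -> pick v2 -> 18
v3: WRITE a=13  (a history now [(3, 13)])
v4: WRITE b=46  (b history now [(2, 18), (4, 46)])
READ b @v4: history=[(2, 18), (4, 46)] -> pick v4 -> 46
Read results in order: ['NONE', '18', '6', '18', '46']
NONE count = 1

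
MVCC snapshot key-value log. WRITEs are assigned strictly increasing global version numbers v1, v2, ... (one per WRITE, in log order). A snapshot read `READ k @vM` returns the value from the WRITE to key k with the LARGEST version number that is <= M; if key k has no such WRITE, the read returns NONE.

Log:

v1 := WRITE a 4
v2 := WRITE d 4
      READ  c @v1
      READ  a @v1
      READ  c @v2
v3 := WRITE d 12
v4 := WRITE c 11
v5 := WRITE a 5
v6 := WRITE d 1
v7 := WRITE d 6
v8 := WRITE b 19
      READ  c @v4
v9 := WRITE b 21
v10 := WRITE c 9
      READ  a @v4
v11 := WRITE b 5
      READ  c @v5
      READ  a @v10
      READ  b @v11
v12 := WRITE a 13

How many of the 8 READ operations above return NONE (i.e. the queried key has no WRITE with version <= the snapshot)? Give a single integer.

v1: WRITE a=4  (a history now [(1, 4)])
v2: WRITE d=4  (d history now [(2, 4)])
READ c @v1: history=[] -> no version <= 1 -> NONE
READ a @v1: history=[(1, 4)] -> pick v1 -> 4
READ c @v2: history=[] -> no version <= 2 -> NONE
v3: WRITE d=12  (d history now [(2, 4), (3, 12)])
v4: WRITE c=11  (c history now [(4, 11)])
v5: WRITE a=5  (a history now [(1, 4), (5, 5)])
v6: WRITE d=1  (d history now [(2, 4), (3, 12), (6, 1)])
v7: WRITE d=6  (d history now [(2, 4), (3, 12), (6, 1), (7, 6)])
v8: WRITE b=19  (b history now [(8, 19)])
READ c @v4: history=[(4, 11)] -> pick v4 -> 11
v9: WRITE b=21  (b history now [(8, 19), (9, 21)])
v10: WRITE c=9  (c history now [(4, 11), (10, 9)])
READ a @v4: history=[(1, 4), (5, 5)] -> pick v1 -> 4
v11: WRITE b=5  (b history now [(8, 19), (9, 21), (11, 5)])
READ c @v5: history=[(4, 11), (10, 9)] -> pick v4 -> 11
READ a @v10: history=[(1, 4), (5, 5)] -> pick v5 -> 5
READ b @v11: history=[(8, 19), (9, 21), (11, 5)] -> pick v11 -> 5
v12: WRITE a=13  (a history now [(1, 4), (5, 5), (12, 13)])
Read results in order: ['NONE', '4', 'NONE', '11', '4', '11', '5', '5']
NONE count = 2

Answer: 2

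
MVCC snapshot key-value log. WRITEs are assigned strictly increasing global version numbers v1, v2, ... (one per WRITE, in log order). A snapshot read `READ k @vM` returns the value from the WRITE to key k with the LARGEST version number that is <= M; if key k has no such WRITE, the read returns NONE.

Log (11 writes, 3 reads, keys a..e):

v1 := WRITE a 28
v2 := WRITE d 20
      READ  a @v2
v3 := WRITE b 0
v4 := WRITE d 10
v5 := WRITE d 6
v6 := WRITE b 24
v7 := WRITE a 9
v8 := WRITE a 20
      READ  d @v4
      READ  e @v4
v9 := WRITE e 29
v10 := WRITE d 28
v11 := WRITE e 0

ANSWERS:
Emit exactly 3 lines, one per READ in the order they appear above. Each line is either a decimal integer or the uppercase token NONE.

v1: WRITE a=28  (a history now [(1, 28)])
v2: WRITE d=20  (d history now [(2, 20)])
READ a @v2: history=[(1, 28)] -> pick v1 -> 28
v3: WRITE b=0  (b history now [(3, 0)])
v4: WRITE d=10  (d history now [(2, 20), (4, 10)])
v5: WRITE d=6  (d history now [(2, 20), (4, 10), (5, 6)])
v6: WRITE b=24  (b history now [(3, 0), (6, 24)])
v7: WRITE a=9  (a history now [(1, 28), (7, 9)])
v8: WRITE a=20  (a history now [(1, 28), (7, 9), (8, 20)])
READ d @v4: history=[(2, 20), (4, 10), (5, 6)] -> pick v4 -> 10
READ e @v4: history=[] -> no version <= 4 -> NONE
v9: WRITE e=29  (e history now [(9, 29)])
v10: WRITE d=28  (d history now [(2, 20), (4, 10), (5, 6), (10, 28)])
v11: WRITE e=0  (e history now [(9, 29), (11, 0)])

Answer: 28
10
NONE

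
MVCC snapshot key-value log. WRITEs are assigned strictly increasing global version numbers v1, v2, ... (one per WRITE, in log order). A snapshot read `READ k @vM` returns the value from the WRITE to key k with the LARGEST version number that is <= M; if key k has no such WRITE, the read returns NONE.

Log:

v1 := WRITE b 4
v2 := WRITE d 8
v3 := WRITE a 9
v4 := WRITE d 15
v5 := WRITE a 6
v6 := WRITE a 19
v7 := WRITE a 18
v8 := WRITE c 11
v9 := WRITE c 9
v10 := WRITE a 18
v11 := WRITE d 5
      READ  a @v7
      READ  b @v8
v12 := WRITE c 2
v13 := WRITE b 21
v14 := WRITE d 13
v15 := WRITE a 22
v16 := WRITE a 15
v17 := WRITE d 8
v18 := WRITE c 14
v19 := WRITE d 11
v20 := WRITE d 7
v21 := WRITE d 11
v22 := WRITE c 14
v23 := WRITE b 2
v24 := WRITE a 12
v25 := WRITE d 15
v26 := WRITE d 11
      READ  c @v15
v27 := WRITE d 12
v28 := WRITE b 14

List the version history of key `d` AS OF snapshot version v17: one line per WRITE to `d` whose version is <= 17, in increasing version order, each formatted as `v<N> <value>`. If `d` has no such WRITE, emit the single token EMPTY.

Scan writes for key=d with version <= 17:
  v1 WRITE b 4 -> skip
  v2 WRITE d 8 -> keep
  v3 WRITE a 9 -> skip
  v4 WRITE d 15 -> keep
  v5 WRITE a 6 -> skip
  v6 WRITE a 19 -> skip
  v7 WRITE a 18 -> skip
  v8 WRITE c 11 -> skip
  v9 WRITE c 9 -> skip
  v10 WRITE a 18 -> skip
  v11 WRITE d 5 -> keep
  v12 WRITE c 2 -> skip
  v13 WRITE b 21 -> skip
  v14 WRITE d 13 -> keep
  v15 WRITE a 22 -> skip
  v16 WRITE a 15 -> skip
  v17 WRITE d 8 -> keep
  v18 WRITE c 14 -> skip
  v19 WRITE d 11 -> drop (> snap)
  v20 WRITE d 7 -> drop (> snap)
  v21 WRITE d 11 -> drop (> snap)
  v22 WRITE c 14 -> skip
  v23 WRITE b 2 -> skip
  v24 WRITE a 12 -> skip
  v25 WRITE d 15 -> drop (> snap)
  v26 WRITE d 11 -> drop (> snap)
  v27 WRITE d 12 -> drop (> snap)
  v28 WRITE b 14 -> skip
Collected: [(2, 8), (4, 15), (11, 5), (14, 13), (17, 8)]

Answer: v2 8
v4 15
v11 5
v14 13
v17 8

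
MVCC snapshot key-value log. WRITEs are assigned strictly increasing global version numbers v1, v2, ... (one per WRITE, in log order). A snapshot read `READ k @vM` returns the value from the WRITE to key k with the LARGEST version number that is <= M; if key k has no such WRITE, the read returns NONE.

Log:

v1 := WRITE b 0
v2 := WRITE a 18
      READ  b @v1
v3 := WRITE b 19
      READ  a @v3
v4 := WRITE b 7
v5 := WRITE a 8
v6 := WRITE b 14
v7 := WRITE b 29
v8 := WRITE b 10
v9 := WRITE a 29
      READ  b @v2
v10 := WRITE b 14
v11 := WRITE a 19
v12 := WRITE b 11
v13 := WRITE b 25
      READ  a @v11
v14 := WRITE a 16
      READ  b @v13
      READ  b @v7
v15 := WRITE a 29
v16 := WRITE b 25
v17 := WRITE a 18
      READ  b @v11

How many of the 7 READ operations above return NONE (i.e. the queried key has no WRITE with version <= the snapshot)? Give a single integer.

Answer: 0

Derivation:
v1: WRITE b=0  (b history now [(1, 0)])
v2: WRITE a=18  (a history now [(2, 18)])
READ b @v1: history=[(1, 0)] -> pick v1 -> 0
v3: WRITE b=19  (b history now [(1, 0), (3, 19)])
READ a @v3: history=[(2, 18)] -> pick v2 -> 18
v4: WRITE b=7  (b history now [(1, 0), (3, 19), (4, 7)])
v5: WRITE a=8  (a history now [(2, 18), (5, 8)])
v6: WRITE b=14  (b history now [(1, 0), (3, 19), (4, 7), (6, 14)])
v7: WRITE b=29  (b history now [(1, 0), (3, 19), (4, 7), (6, 14), (7, 29)])
v8: WRITE b=10  (b history now [(1, 0), (3, 19), (4, 7), (6, 14), (7, 29), (8, 10)])
v9: WRITE a=29  (a history now [(2, 18), (5, 8), (9, 29)])
READ b @v2: history=[(1, 0), (3, 19), (4, 7), (6, 14), (7, 29), (8, 10)] -> pick v1 -> 0
v10: WRITE b=14  (b history now [(1, 0), (3, 19), (4, 7), (6, 14), (7, 29), (8, 10), (10, 14)])
v11: WRITE a=19  (a history now [(2, 18), (5, 8), (9, 29), (11, 19)])
v12: WRITE b=11  (b history now [(1, 0), (3, 19), (4, 7), (6, 14), (7, 29), (8, 10), (10, 14), (12, 11)])
v13: WRITE b=25  (b history now [(1, 0), (3, 19), (4, 7), (6, 14), (7, 29), (8, 10), (10, 14), (12, 11), (13, 25)])
READ a @v11: history=[(2, 18), (5, 8), (9, 29), (11, 19)] -> pick v11 -> 19
v14: WRITE a=16  (a history now [(2, 18), (5, 8), (9, 29), (11, 19), (14, 16)])
READ b @v13: history=[(1, 0), (3, 19), (4, 7), (6, 14), (7, 29), (8, 10), (10, 14), (12, 11), (13, 25)] -> pick v13 -> 25
READ b @v7: history=[(1, 0), (3, 19), (4, 7), (6, 14), (7, 29), (8, 10), (10, 14), (12, 11), (13, 25)] -> pick v7 -> 29
v15: WRITE a=29  (a history now [(2, 18), (5, 8), (9, 29), (11, 19), (14, 16), (15, 29)])
v16: WRITE b=25  (b history now [(1, 0), (3, 19), (4, 7), (6, 14), (7, 29), (8, 10), (10, 14), (12, 11), (13, 25), (16, 25)])
v17: WRITE a=18  (a history now [(2, 18), (5, 8), (9, 29), (11, 19), (14, 16), (15, 29), (17, 18)])
READ b @v11: history=[(1, 0), (3, 19), (4, 7), (6, 14), (7, 29), (8, 10), (10, 14), (12, 11), (13, 25), (16, 25)] -> pick v10 -> 14
Read results in order: ['0', '18', '0', '19', '25', '29', '14']
NONE count = 0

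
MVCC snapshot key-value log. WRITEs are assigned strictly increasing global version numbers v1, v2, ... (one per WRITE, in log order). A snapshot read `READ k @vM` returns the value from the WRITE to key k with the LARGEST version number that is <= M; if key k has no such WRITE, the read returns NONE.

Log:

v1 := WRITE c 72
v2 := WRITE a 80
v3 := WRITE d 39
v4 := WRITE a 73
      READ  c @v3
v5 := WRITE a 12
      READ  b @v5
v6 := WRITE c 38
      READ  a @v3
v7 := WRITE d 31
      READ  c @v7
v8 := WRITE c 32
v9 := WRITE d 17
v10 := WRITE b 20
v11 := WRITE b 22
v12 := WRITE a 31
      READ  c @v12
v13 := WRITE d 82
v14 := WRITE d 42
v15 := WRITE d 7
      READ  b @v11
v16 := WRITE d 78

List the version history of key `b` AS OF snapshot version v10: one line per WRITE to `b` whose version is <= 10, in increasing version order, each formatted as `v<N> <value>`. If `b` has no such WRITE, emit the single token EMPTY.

Answer: v10 20

Derivation:
Scan writes for key=b with version <= 10:
  v1 WRITE c 72 -> skip
  v2 WRITE a 80 -> skip
  v3 WRITE d 39 -> skip
  v4 WRITE a 73 -> skip
  v5 WRITE a 12 -> skip
  v6 WRITE c 38 -> skip
  v7 WRITE d 31 -> skip
  v8 WRITE c 32 -> skip
  v9 WRITE d 17 -> skip
  v10 WRITE b 20 -> keep
  v11 WRITE b 22 -> drop (> snap)
  v12 WRITE a 31 -> skip
  v13 WRITE d 82 -> skip
  v14 WRITE d 42 -> skip
  v15 WRITE d 7 -> skip
  v16 WRITE d 78 -> skip
Collected: [(10, 20)]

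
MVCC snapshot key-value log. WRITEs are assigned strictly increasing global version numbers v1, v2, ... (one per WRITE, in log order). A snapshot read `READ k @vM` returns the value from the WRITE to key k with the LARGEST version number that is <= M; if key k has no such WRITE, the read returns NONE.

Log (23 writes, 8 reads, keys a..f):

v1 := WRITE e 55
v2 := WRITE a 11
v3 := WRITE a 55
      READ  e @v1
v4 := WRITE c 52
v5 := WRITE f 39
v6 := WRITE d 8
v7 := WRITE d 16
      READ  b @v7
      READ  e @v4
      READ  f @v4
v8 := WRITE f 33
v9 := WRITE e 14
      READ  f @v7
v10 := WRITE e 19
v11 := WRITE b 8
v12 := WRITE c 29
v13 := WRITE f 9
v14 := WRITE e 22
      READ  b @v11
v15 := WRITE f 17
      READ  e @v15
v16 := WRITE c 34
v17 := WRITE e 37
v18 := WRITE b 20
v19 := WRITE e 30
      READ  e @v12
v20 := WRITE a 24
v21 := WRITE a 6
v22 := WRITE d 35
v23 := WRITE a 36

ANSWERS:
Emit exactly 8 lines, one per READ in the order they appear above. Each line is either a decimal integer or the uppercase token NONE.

v1: WRITE e=55  (e history now [(1, 55)])
v2: WRITE a=11  (a history now [(2, 11)])
v3: WRITE a=55  (a history now [(2, 11), (3, 55)])
READ e @v1: history=[(1, 55)] -> pick v1 -> 55
v4: WRITE c=52  (c history now [(4, 52)])
v5: WRITE f=39  (f history now [(5, 39)])
v6: WRITE d=8  (d history now [(6, 8)])
v7: WRITE d=16  (d history now [(6, 8), (7, 16)])
READ b @v7: history=[] -> no version <= 7 -> NONE
READ e @v4: history=[(1, 55)] -> pick v1 -> 55
READ f @v4: history=[(5, 39)] -> no version <= 4 -> NONE
v8: WRITE f=33  (f history now [(5, 39), (8, 33)])
v9: WRITE e=14  (e history now [(1, 55), (9, 14)])
READ f @v7: history=[(5, 39), (8, 33)] -> pick v5 -> 39
v10: WRITE e=19  (e history now [(1, 55), (9, 14), (10, 19)])
v11: WRITE b=8  (b history now [(11, 8)])
v12: WRITE c=29  (c history now [(4, 52), (12, 29)])
v13: WRITE f=9  (f history now [(5, 39), (8, 33), (13, 9)])
v14: WRITE e=22  (e history now [(1, 55), (9, 14), (10, 19), (14, 22)])
READ b @v11: history=[(11, 8)] -> pick v11 -> 8
v15: WRITE f=17  (f history now [(5, 39), (8, 33), (13, 9), (15, 17)])
READ e @v15: history=[(1, 55), (9, 14), (10, 19), (14, 22)] -> pick v14 -> 22
v16: WRITE c=34  (c history now [(4, 52), (12, 29), (16, 34)])
v17: WRITE e=37  (e history now [(1, 55), (9, 14), (10, 19), (14, 22), (17, 37)])
v18: WRITE b=20  (b history now [(11, 8), (18, 20)])
v19: WRITE e=30  (e history now [(1, 55), (9, 14), (10, 19), (14, 22), (17, 37), (19, 30)])
READ e @v12: history=[(1, 55), (9, 14), (10, 19), (14, 22), (17, 37), (19, 30)] -> pick v10 -> 19
v20: WRITE a=24  (a history now [(2, 11), (3, 55), (20, 24)])
v21: WRITE a=6  (a history now [(2, 11), (3, 55), (20, 24), (21, 6)])
v22: WRITE d=35  (d history now [(6, 8), (7, 16), (22, 35)])
v23: WRITE a=36  (a history now [(2, 11), (3, 55), (20, 24), (21, 6), (23, 36)])

Answer: 55
NONE
55
NONE
39
8
22
19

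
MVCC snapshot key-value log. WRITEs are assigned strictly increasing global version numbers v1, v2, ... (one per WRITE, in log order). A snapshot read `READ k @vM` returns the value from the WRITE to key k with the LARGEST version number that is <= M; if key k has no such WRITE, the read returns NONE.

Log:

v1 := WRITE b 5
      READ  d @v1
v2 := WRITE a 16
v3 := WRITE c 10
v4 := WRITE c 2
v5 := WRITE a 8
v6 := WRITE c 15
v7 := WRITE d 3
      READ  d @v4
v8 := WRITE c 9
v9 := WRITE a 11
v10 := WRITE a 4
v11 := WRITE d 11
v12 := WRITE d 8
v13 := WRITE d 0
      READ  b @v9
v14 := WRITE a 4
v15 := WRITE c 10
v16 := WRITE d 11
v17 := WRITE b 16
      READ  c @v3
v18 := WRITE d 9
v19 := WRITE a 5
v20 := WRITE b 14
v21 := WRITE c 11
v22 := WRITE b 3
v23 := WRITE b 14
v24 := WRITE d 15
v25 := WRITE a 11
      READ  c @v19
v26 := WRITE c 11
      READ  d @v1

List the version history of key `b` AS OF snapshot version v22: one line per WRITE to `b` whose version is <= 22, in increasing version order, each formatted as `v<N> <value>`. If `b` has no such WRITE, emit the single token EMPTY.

Scan writes for key=b with version <= 22:
  v1 WRITE b 5 -> keep
  v2 WRITE a 16 -> skip
  v3 WRITE c 10 -> skip
  v4 WRITE c 2 -> skip
  v5 WRITE a 8 -> skip
  v6 WRITE c 15 -> skip
  v7 WRITE d 3 -> skip
  v8 WRITE c 9 -> skip
  v9 WRITE a 11 -> skip
  v10 WRITE a 4 -> skip
  v11 WRITE d 11 -> skip
  v12 WRITE d 8 -> skip
  v13 WRITE d 0 -> skip
  v14 WRITE a 4 -> skip
  v15 WRITE c 10 -> skip
  v16 WRITE d 11 -> skip
  v17 WRITE b 16 -> keep
  v18 WRITE d 9 -> skip
  v19 WRITE a 5 -> skip
  v20 WRITE b 14 -> keep
  v21 WRITE c 11 -> skip
  v22 WRITE b 3 -> keep
  v23 WRITE b 14 -> drop (> snap)
  v24 WRITE d 15 -> skip
  v25 WRITE a 11 -> skip
  v26 WRITE c 11 -> skip
Collected: [(1, 5), (17, 16), (20, 14), (22, 3)]

Answer: v1 5
v17 16
v20 14
v22 3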